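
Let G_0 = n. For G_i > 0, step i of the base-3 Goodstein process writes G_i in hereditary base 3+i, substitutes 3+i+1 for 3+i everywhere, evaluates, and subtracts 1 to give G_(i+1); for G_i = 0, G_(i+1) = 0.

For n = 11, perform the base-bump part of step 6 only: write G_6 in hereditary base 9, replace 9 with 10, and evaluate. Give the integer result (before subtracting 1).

i=0: 11 = 3^2 + 2 (b=3); 3→4: 4^2 + 2 = 18; 18−1 = 17
i=1: 17 = 4^2 + 1 (b=4); 4→5: 5^2 + 1 = 26; 26−1 = 25
i=2: 25 = 5^2 (b=5); 5→6: 6^2 = 36; 36−1 = 35
i=3: 35 = 5·6 + 5 (b=6); 6→7: 5·7 + 5 = 40; 40−1 = 39
i=4: 39 = 5·7 + 4 (b=7); 7→8: 5·8 + 4 = 44; 44−1 = 43
i=5: 43 = 5·8 + 3 (b=8); 8→9: 5·9 + 3 = 48; 48−1 = 47
i=6: 47 = 5·9 + 2 (b=9); 9→10: 5·10 + 2 = 52; 52−1 = 51

52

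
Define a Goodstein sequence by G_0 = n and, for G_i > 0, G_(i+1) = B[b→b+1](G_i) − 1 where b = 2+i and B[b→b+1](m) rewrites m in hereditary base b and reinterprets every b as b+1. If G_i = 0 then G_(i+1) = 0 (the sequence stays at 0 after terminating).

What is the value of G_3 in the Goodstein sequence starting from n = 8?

6310

G_0=8  [base 2] 2^(2 + 1)  →[2↦3]→  3^(3 + 1) = 81  −1 ⇒ G_1=80
G_1=80  [base 3] 2·3^3 + 2·3^2 + 2·3 + 2  →[3↦4]→  2·4^4 + 2·4^2 + 2·4 + 2 = 554  −1 ⇒ G_2=553
G_2=553  [base 4] 2·4^4 + 2·4^2 + 2·4 + 1  →[4↦5]→  2·5^5 + 2·5^2 + 2·5 + 1 = 6311  −1 ⇒ G_3=6310
G_3=6310  [base 5] 2·5^5 + 2·5^2 + 2·5  →[5↦6]→  2·6^6 + 2·6^2 + 2·6 = 93396  −1 ⇒ G_4=93395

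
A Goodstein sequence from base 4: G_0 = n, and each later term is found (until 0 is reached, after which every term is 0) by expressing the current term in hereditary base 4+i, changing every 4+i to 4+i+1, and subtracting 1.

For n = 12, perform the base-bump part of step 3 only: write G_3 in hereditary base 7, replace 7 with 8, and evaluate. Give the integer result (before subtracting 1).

12 —HB4→ 3·4 —bump→ 3·5 = 15 —(−1)→ 14
14 —HB5→ 2·5 + 4 —bump→ 2·6 + 4 = 16 —(−1)→ 15
15 —HB6→ 2·6 + 3 —bump→ 2·7 + 3 = 17 —(−1)→ 16
16 —HB7→ 2·7 + 2 —bump→ 2·8 + 2 = 18 —(−1)→ 17

18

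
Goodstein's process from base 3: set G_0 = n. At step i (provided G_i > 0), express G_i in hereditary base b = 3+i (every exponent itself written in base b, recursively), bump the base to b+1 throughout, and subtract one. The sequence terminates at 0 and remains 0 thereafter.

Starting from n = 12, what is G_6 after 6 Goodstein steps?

69

12 —HB3→ 3^2 + 3 —bump→ 4^2 + 4 = 20 —(−1)→ 19
19 —HB4→ 4^2 + 3 —bump→ 5^2 + 3 = 28 —(−1)→ 27
27 —HB5→ 5^2 + 2 —bump→ 6^2 + 2 = 38 —(−1)→ 37
37 —HB6→ 6^2 + 1 —bump→ 7^2 + 1 = 50 —(−1)→ 49
49 —HB7→ 7^2 —bump→ 8^2 = 64 —(−1)→ 63
63 —HB8→ 7·8 + 7 —bump→ 7·9 + 7 = 70 —(−1)→ 69
69 —HB9→ 7·9 + 6 —bump→ 7·10 + 6 = 76 —(−1)→ 75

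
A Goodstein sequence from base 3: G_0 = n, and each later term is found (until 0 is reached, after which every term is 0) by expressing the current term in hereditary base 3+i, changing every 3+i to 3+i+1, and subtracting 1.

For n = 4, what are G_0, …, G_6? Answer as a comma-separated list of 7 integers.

[0] 4 ≡ 3 + 1 (base 3). Lift 4: 5. −1: 4.
[1] 4 ≡ 4 (base 4). Lift 5: 5. −1: 4.
[2] 4 ≡ 4 (base 5). Lift 6: 4. −1: 3.
[3] 3 ≡ 3 (base 6). Lift 7: 3. −1: 2.
[4] 2 ≡ 2 (base 7). Lift 8: 2. −1: 1.
[5] 1 ≡ 1 (base 8). Lift 9: 1. −1: 0.

4, 4, 4, 3, 2, 1, 0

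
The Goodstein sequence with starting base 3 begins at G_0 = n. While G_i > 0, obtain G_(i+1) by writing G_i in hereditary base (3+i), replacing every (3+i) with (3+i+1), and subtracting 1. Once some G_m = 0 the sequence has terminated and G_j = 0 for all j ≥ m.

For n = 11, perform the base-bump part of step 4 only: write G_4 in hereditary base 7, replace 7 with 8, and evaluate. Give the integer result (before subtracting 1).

[0] 11 ≡ 3^2 + 2 (base 3). Lift 4: 18. −1: 17.
[1] 17 ≡ 4^2 + 1 (base 4). Lift 5: 26. −1: 25.
[2] 25 ≡ 5^2 (base 5). Lift 6: 36. −1: 35.
[3] 35 ≡ 5·6 + 5 (base 6). Lift 7: 40. −1: 39.
[4] 39 ≡ 5·7 + 4 (base 7). Lift 8: 44. −1: 43.

44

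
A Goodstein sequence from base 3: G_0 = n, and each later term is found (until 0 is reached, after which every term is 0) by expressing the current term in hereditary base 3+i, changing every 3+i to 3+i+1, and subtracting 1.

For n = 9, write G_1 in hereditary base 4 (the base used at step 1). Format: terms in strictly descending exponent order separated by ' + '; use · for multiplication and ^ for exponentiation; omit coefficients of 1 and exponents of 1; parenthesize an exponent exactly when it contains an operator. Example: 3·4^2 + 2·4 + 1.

3·4 + 3

step 0: 9 = 3^2; sub 4 for 3: 4^2; = 16; G_1 = 16−1 = 15
step 1: 15 = 3·4 + 3; sub 5 for 4: 3·5 + 3; = 18; G_2 = 18−1 = 17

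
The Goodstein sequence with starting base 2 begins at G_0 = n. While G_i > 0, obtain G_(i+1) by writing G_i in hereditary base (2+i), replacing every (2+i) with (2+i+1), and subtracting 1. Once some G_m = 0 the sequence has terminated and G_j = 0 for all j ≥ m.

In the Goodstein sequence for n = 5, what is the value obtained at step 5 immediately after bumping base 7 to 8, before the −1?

1752

[0] 5 ≡ 2^2 + 1 (base 2). Lift 3: 28. −1: 27.
[1] 27 ≡ 3^3 (base 3). Lift 4: 256. −1: 255.
[2] 255 ≡ 3·4^3 + 3·4^2 + 3·4 + 3 (base 4). Lift 5: 468. −1: 467.
[3] 467 ≡ 3·5^3 + 3·5^2 + 3·5 + 2 (base 5). Lift 6: 776. −1: 775.
[4] 775 ≡ 3·6^3 + 3·6^2 + 3·6 + 1 (base 6). Lift 7: 1198. −1: 1197.
[5] 1197 ≡ 3·7^3 + 3·7^2 + 3·7 (base 7). Lift 8: 1752. −1: 1751.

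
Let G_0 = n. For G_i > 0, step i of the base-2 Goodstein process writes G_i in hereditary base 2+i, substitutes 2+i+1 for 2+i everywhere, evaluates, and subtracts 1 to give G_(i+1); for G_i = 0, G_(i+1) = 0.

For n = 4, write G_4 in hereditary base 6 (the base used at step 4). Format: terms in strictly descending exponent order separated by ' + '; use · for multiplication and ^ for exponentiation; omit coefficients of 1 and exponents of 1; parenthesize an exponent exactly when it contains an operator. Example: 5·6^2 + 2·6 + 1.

4 —HB2→ 2^2 —bump→ 3^3 = 27 —(−1)→ 26
26 —HB3→ 2·3^2 + 2·3 + 2 —bump→ 2·4^2 + 2·4 + 2 = 42 —(−1)→ 41
41 —HB4→ 2·4^2 + 2·4 + 1 —bump→ 2·5^2 + 2·5 + 1 = 61 —(−1)→ 60
60 —HB5→ 2·5^2 + 2·5 —bump→ 2·6^2 + 2·6 = 84 —(−1)→ 83
83 —HB6→ 2·6^2 + 6 + 5 —bump→ 2·7^2 + 7 + 5 = 110 —(−1)→ 109

2·6^2 + 6 + 5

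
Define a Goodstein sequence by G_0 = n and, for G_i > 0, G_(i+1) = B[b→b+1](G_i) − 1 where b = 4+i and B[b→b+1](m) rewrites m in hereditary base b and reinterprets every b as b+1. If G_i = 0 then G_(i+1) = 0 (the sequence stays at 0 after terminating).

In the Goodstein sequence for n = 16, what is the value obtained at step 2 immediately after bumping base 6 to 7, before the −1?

G_0=16  [base 4] 4^2  →[4↦5]→  5^2 = 25  −1 ⇒ G_1=24
G_1=24  [base 5] 4·5 + 4  →[5↦6]→  4·6 + 4 = 28  −1 ⇒ G_2=27
G_2=27  [base 6] 4·6 + 3  →[6↦7]→  4·7 + 3 = 31  −1 ⇒ G_3=30

31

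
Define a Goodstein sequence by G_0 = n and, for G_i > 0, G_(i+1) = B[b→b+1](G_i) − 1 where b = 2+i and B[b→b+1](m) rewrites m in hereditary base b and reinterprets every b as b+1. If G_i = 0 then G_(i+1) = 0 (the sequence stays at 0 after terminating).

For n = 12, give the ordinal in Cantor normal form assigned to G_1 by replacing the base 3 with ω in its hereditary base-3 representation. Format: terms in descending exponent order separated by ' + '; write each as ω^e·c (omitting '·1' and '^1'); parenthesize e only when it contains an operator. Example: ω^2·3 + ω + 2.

G_0=12  [base 2] 2^(2 + 1) + 2^2  →[2↦3]→  3^(3 + 1) + 3^3 = 108  −1 ⇒ G_1=107
G_1=107  [base 3] 3^(3 + 1) + 2·3^2 + 2·3 + 2  →[3↦4]→  4^(4 + 1) + 2·4^2 + 2·4 + 2 = 1066  −1 ⇒ G_2=1065

ω^(ω + 1) + ω^2·2 + ω·2 + 2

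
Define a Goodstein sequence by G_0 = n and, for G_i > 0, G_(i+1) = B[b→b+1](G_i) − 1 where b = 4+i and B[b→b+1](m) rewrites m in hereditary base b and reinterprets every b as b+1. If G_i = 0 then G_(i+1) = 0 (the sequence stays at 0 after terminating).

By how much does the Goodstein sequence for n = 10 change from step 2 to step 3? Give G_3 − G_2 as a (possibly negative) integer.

G_0 = 10. HB_4(10) = 2·4 + 2. Bump = 12. G_1 = 11.
G_1 = 11. HB_5(11) = 2·5 + 1. Bump = 13. G_2 = 12.
G_2 = 12. HB_6(12) = 2·6. Bump = 14. G_3 = 13.

1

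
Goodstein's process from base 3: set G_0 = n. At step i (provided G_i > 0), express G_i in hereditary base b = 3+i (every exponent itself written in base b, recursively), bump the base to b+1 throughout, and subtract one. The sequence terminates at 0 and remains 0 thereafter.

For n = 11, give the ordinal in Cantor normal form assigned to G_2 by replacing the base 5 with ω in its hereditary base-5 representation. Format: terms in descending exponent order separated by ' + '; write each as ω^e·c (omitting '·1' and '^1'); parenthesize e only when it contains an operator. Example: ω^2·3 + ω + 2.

ω^2

(0) 11|_3 = 3^2 + 2 ↦ 4^2 + 2|_4 = 18 ⇒ 17
(1) 17|_4 = 4^2 + 1 ↦ 5^2 + 1|_5 = 26 ⇒ 25
(2) 25|_5 = 5^2 ↦ 6^2|_6 = 36 ⇒ 35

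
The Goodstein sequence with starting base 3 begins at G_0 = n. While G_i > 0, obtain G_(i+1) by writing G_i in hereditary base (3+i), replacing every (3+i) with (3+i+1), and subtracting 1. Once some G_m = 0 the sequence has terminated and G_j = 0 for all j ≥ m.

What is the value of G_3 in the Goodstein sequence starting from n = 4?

base 3: 4 = 3 + 1; at 4: 4 + 1 = 5; next = 4
base 4: 4 = 4; at 5: 5 = 5; next = 4
base 5: 4 = 4; at 6: 4 = 4; next = 3
base 6: 3 = 3; at 7: 3 = 3; next = 2

3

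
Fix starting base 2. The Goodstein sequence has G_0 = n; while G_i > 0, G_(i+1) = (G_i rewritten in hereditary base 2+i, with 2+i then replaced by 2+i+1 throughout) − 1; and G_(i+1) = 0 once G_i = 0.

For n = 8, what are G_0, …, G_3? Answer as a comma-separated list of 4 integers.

i=0: 8 = 2^(2 + 1) (b=2); 2→3: 3^(3 + 1) = 81; 81−1 = 80
i=1: 80 = 2·3^3 + 2·3^2 + 2·3 + 2 (b=3); 3→4: 2·4^4 + 2·4^2 + 2·4 + 2 = 554; 554−1 = 553
i=2: 553 = 2·4^4 + 2·4^2 + 2·4 + 1 (b=4); 4→5: 2·5^5 + 2·5^2 + 2·5 + 1 = 6311; 6311−1 = 6310

8, 80, 553, 6310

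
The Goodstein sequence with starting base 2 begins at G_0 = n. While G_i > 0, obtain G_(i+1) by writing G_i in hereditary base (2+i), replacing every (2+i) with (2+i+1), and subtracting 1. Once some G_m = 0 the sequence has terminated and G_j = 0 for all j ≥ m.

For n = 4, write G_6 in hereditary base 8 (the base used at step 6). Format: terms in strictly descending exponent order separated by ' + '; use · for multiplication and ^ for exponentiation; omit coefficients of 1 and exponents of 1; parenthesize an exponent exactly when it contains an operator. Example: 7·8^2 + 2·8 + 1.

2·8^2 + 8 + 3

(0) 4|_2 = 2^2 ↦ 3^3|_3 = 27 ⇒ 26
(1) 26|_3 = 2·3^2 + 2·3 + 2 ↦ 2·4^2 + 2·4 + 2|_4 = 42 ⇒ 41
(2) 41|_4 = 2·4^2 + 2·4 + 1 ↦ 2·5^2 + 2·5 + 1|_5 = 61 ⇒ 60
(3) 60|_5 = 2·5^2 + 2·5 ↦ 2·6^2 + 2·6|_6 = 84 ⇒ 83
(4) 83|_6 = 2·6^2 + 6 + 5 ↦ 2·7^2 + 7 + 5|_7 = 110 ⇒ 109
(5) 109|_7 = 2·7^2 + 7 + 4 ↦ 2·8^2 + 8 + 4|_8 = 140 ⇒ 139
(6) 139|_8 = 2·8^2 + 8 + 3 ↦ 2·9^2 + 9 + 3|_9 = 174 ⇒ 173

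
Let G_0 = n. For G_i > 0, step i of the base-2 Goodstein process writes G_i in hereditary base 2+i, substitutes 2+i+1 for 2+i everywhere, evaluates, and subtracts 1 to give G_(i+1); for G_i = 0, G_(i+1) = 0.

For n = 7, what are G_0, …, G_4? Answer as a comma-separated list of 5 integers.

i=0: 7 = 2^2 + 2 + 1 (b=2); 2→3: 3^3 + 3 + 1 = 31; 31−1 = 30
i=1: 30 = 3^3 + 3 (b=3); 3→4: 4^4 + 4 = 260; 260−1 = 259
i=2: 259 = 4^4 + 3 (b=4); 4→5: 5^5 + 3 = 3128; 3128−1 = 3127
i=3: 3127 = 5^5 + 2 (b=5); 5→6: 6^6 + 2 = 46658; 46658−1 = 46657

7, 30, 259, 3127, 46657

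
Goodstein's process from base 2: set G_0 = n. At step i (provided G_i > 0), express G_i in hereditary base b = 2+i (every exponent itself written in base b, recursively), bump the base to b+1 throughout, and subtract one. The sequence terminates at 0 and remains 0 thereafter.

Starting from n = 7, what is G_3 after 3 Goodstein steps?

G_0 = 7. HB_2(7) = 2^2 + 2 + 1. Bump = 31. G_1 = 30.
G_1 = 30. HB_3(30) = 3^3 + 3. Bump = 260. G_2 = 259.
G_2 = 259. HB_4(259) = 4^4 + 3. Bump = 3128. G_3 = 3127.
G_3 = 3127. HB_5(3127) = 5^5 + 2. Bump = 46658. G_4 = 46657.

3127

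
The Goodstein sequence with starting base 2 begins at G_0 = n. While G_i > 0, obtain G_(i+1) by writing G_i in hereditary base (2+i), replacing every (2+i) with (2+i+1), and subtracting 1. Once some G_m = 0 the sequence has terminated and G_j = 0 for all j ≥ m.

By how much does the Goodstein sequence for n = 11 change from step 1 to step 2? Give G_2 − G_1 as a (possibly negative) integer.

943

G_0 = 11. HB_2(11) = 2^(2 + 1) + 2 + 1. Bump = 85. G_1 = 84.
G_1 = 84. HB_3(84) = 3^(3 + 1) + 3. Bump = 1028. G_2 = 1027.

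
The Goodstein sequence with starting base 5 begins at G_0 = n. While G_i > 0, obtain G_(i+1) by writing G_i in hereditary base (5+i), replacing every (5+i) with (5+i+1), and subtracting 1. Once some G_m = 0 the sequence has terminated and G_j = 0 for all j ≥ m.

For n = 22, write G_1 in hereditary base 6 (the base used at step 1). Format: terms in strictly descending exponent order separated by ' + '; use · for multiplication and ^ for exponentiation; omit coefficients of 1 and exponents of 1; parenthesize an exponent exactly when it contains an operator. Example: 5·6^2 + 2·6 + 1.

step 0: 22 = 4·5 + 2; sub 6 for 5: 4·6 + 2; = 26; G_1 = 26−1 = 25
step 1: 25 = 4·6 + 1; sub 7 for 6: 4·7 + 1; = 29; G_2 = 29−1 = 28

4·6 + 1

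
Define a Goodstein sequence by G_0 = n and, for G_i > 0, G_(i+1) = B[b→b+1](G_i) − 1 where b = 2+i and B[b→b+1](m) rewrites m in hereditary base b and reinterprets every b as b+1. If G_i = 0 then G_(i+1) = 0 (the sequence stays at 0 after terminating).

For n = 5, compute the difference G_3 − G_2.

212

G_0 = 5. HB_2(5) = 2^2 + 1. Bump = 28. G_1 = 27.
G_1 = 27. HB_3(27) = 3^3. Bump = 256. G_2 = 255.
G_2 = 255. HB_4(255) = 3·4^3 + 3·4^2 + 3·4 + 3. Bump = 468. G_3 = 467.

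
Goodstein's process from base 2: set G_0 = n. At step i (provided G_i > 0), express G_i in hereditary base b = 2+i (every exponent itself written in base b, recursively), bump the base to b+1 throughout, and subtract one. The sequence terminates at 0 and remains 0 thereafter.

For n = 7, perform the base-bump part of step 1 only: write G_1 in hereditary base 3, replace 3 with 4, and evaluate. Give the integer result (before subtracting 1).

G_0 = 7. HB_2(7) = 2^2 + 2 + 1. Bump = 31. G_1 = 30.
G_1 = 30. HB_3(30) = 3^3 + 3. Bump = 260. G_2 = 259.

260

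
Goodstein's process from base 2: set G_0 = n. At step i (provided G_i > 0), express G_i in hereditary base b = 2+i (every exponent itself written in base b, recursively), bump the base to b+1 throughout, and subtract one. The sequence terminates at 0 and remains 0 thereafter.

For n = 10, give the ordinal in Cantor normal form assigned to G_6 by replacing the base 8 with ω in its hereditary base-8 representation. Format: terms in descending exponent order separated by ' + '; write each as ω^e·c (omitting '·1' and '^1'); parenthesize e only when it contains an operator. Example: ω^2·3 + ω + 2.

ω^ω·5 + ω^5·5 + ω^4·5 + ω^3·5 + ω^2·5 + ω·5 + 3

i=0: 10 = 2^(2 + 1) + 2 (b=2); 2→3: 3^(3 + 1) + 3 = 84; 84−1 = 83
i=1: 83 = 3^(3 + 1) + 2 (b=3); 3→4: 4^(4 + 1) + 2 = 1026; 1026−1 = 1025
i=2: 1025 = 4^(4 + 1) + 1 (b=4); 4→5: 5^(5 + 1) + 1 = 15626; 15626−1 = 15625
i=3: 15625 = 5^(5 + 1) (b=5); 5→6: 6^(6 + 1) = 279936; 279936−1 = 279935
i=4: 279935 = 5·6^6 + 5·6^5 + 5·6^4 + 5·6^3 + 5·6^2 + 5·6 + 5 (b=6); 6→7: 5·7^7 + 5·7^5 + 5·7^4 + 5·7^3 + 5·7^2 + 5·7 + 5 = 4215755; 4215755−1 = 4215754
i=5: 4215754 = 5·7^7 + 5·7^5 + 5·7^4 + 5·7^3 + 5·7^2 + 5·7 + 4 (b=7); 7→8: 5·8^8 + 5·8^5 + 5·8^4 + 5·8^3 + 5·8^2 + 5·8 + 4 = 84073324; 84073324−1 = 84073323
i=6: 84073323 = 5·8^8 + 5·8^5 + 5·8^4 + 5·8^3 + 5·8^2 + 5·8 + 3 (b=8); 8→9: 5·9^9 + 5·9^5 + 5·9^4 + 5·9^3 + 5·9^2 + 5·9 + 3 = 1937434593; 1937434593−1 = 1937434592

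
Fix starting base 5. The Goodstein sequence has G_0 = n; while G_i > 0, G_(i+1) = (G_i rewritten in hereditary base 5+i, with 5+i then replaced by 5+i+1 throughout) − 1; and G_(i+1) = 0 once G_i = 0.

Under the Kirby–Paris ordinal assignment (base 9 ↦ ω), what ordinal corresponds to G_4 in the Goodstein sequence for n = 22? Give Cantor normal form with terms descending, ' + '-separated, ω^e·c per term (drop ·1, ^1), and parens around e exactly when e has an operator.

base 5: 22 = 4·5 + 2; at 6: 4·6 + 2 = 26; next = 25
base 6: 25 = 4·6 + 1; at 7: 4·7 + 1 = 29; next = 28
base 7: 28 = 4·7; at 8: 4·8 = 32; next = 31
base 8: 31 = 3·8 + 7; at 9: 3·9 + 7 = 34; next = 33

ω·3 + 6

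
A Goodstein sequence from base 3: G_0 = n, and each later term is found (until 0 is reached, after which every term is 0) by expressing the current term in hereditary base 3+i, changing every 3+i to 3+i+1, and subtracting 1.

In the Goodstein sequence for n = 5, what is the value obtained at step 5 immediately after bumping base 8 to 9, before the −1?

G_0=5  [base 3] 3 + 2  →[3↦4]→  4 + 2 = 6  −1 ⇒ G_1=5
G_1=5  [base 4] 4 + 1  →[4↦5]→  5 + 1 = 6  −1 ⇒ G_2=5
G_2=5  [base 5] 5  →[5↦6]→  6 = 6  −1 ⇒ G_3=5
G_3=5  [base 6] 5  →[6↦7]→  5 = 5  −1 ⇒ G_4=4
G_4=4  [base 7] 4  →[7↦8]→  4 = 4  −1 ⇒ G_5=3
G_5=3  [base 8] 3  →[8↦9]→  3 = 3  −1 ⇒ G_6=2

3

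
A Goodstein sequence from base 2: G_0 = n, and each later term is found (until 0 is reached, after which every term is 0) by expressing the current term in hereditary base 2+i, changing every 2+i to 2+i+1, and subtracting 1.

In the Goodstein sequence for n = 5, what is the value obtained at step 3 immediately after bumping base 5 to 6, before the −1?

776

step 0: 5 = 2^2 + 1; sub 3 for 2: 3^3 + 1; = 28; G_1 = 28−1 = 27
step 1: 27 = 3^3; sub 4 for 3: 4^4; = 256; G_2 = 256−1 = 255
step 2: 255 = 3·4^3 + 3·4^2 + 3·4 + 3; sub 5 for 4: 3·5^3 + 3·5^2 + 3·5 + 3; = 468; G_3 = 468−1 = 467
step 3: 467 = 3·5^3 + 3·5^2 + 3·5 + 2; sub 6 for 5: 3·6^3 + 3·6^2 + 3·6 + 2; = 776; G_4 = 776−1 = 775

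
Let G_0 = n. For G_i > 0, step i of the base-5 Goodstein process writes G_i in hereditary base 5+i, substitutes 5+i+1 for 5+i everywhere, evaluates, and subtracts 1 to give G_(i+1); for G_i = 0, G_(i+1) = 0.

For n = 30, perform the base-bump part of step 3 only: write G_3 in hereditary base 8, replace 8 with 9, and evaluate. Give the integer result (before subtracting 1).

84

i=0: 30 = 5^2 + 5 (b=5); 5→6: 6^2 + 6 = 42; 42−1 = 41
i=1: 41 = 6^2 + 5 (b=6); 6→7: 7^2 + 5 = 54; 54−1 = 53
i=2: 53 = 7^2 + 4 (b=7); 7→8: 8^2 + 4 = 68; 68−1 = 67
i=3: 67 = 8^2 + 3 (b=8); 8→9: 9^2 + 3 = 84; 84−1 = 83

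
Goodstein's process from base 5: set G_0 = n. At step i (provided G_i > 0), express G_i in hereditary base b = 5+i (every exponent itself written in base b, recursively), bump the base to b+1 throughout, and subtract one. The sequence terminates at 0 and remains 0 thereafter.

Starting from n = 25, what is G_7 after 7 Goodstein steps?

G_0=25  [base 5] 5^2  →[5↦6]→  6^2 = 36  −1 ⇒ G_1=35
G_1=35  [base 6] 5·6 + 5  →[6↦7]→  5·7 + 5 = 40  −1 ⇒ G_2=39
G_2=39  [base 7] 5·7 + 4  →[7↦8]→  5·8 + 4 = 44  −1 ⇒ G_3=43
G_3=43  [base 8] 5·8 + 3  →[8↦9]→  5·9 + 3 = 48  −1 ⇒ G_4=47
G_4=47  [base 9] 5·9 + 2  →[9↦10]→  5·10 + 2 = 52  −1 ⇒ G_5=51
G_5=51  [base 10] 5·10 + 1  →[10↦11]→  5·11 + 1 = 56  −1 ⇒ G_6=55
G_6=55  [base 11] 5·11  →[11↦12]→  5·12 = 60  −1 ⇒ G_7=59
G_7=59  [base 12] 4·12 + 11  →[12↦13]→  4·13 + 11 = 63  −1 ⇒ G_8=62

59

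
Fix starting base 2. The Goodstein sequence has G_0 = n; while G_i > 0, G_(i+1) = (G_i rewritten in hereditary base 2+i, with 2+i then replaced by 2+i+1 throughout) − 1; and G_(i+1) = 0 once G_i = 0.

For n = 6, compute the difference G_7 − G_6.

144904

G_0=6  [base 2] 2^2 + 2  →[2↦3]→  3^3 + 3 = 30  −1 ⇒ G_1=29
G_1=29  [base 3] 3^3 + 2  →[3↦4]→  4^4 + 2 = 258  −1 ⇒ G_2=257
G_2=257  [base 4] 4^4 + 1  →[4↦5]→  5^5 + 1 = 3126  −1 ⇒ G_3=3125
G_3=3125  [base 5] 5^5  →[5↦6]→  6^6 = 46656  −1 ⇒ G_4=46655
G_4=46655  [base 6] 5·6^5 + 5·6^4 + 5·6^3 + 5·6^2 + 5·6 + 5  →[6↦7]→  5·7^5 + 5·7^4 + 5·7^3 + 5·7^2 + 5·7 + 5 = 98040  −1 ⇒ G_5=98039
G_5=98039  [base 7] 5·7^5 + 5·7^4 + 5·7^3 + 5·7^2 + 5·7 + 4  →[7↦8]→  5·8^5 + 5·8^4 + 5·8^3 + 5·8^2 + 5·8 + 4 = 187244  −1 ⇒ G_6=187243
G_6=187243  [base 8] 5·8^5 + 5·8^4 + 5·8^3 + 5·8^2 + 5·8 + 3  →[8↦9]→  5·9^5 + 5·9^4 + 5·9^3 + 5·9^2 + 5·9 + 3 = 332148  −1 ⇒ G_7=332147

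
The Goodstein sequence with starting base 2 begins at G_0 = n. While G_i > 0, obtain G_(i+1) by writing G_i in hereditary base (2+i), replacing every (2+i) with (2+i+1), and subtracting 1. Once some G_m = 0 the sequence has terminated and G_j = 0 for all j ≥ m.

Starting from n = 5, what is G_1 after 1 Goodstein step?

(0) 5|_2 = 2^2 + 1 ↦ 3^3 + 1|_3 = 28 ⇒ 27
(1) 27|_3 = 3^3 ↦ 4^4|_4 = 256 ⇒ 255

27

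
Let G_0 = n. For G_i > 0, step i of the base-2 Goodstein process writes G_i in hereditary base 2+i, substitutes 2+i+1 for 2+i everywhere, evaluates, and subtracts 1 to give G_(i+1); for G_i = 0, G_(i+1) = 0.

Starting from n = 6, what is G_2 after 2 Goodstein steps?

G_0=6  [base 2] 2^2 + 2  →[2↦3]→  3^3 + 3 = 30  −1 ⇒ G_1=29
G_1=29  [base 3] 3^3 + 2  →[3↦4]→  4^4 + 2 = 258  −1 ⇒ G_2=257
G_2=257  [base 4] 4^4 + 1  →[4↦5]→  5^5 + 1 = 3126  −1 ⇒ G_3=3125

257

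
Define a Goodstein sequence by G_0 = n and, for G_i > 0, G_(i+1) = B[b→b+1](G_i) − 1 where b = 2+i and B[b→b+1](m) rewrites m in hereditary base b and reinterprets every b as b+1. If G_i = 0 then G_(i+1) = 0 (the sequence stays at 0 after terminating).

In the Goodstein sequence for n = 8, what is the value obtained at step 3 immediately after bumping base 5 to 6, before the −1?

G_0=8  [base 2] 2^(2 + 1)  →[2↦3]→  3^(3 + 1) = 81  −1 ⇒ G_1=80
G_1=80  [base 3] 2·3^3 + 2·3^2 + 2·3 + 2  →[3↦4]→  2·4^4 + 2·4^2 + 2·4 + 2 = 554  −1 ⇒ G_2=553
G_2=553  [base 4] 2·4^4 + 2·4^2 + 2·4 + 1  →[4↦5]→  2·5^5 + 2·5^2 + 2·5 + 1 = 6311  −1 ⇒ G_3=6310
G_3=6310  [base 5] 2·5^5 + 2·5^2 + 2·5  →[5↦6]→  2·6^6 + 2·6^2 + 2·6 = 93396  −1 ⇒ G_4=93395

93396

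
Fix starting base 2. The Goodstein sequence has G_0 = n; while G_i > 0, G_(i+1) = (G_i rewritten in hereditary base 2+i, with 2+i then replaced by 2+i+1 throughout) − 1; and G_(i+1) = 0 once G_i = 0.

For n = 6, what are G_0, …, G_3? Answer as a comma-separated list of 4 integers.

6, 29, 257, 3125

i=0: 6 = 2^2 + 2 (b=2); 2→3: 3^3 + 3 = 30; 30−1 = 29
i=1: 29 = 3^3 + 2 (b=3); 3→4: 4^4 + 2 = 258; 258−1 = 257
i=2: 257 = 4^4 + 1 (b=4); 4→5: 5^5 + 1 = 3126; 3126−1 = 3125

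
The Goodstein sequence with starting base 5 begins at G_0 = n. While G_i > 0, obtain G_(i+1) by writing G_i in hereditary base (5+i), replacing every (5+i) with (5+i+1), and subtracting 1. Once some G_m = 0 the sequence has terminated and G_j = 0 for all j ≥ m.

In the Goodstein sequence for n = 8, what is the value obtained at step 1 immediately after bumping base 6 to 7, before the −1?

9

G_0=8  [base 5] 5 + 3  →[5↦6]→  6 + 3 = 9  −1 ⇒ G_1=8
G_1=8  [base 6] 6 + 2  →[6↦7]→  7 + 2 = 9  −1 ⇒ G_2=8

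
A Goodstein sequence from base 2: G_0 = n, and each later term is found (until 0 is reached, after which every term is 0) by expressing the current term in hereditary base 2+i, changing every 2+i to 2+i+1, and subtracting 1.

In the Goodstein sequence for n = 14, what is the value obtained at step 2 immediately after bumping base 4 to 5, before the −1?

G_0 = 14. HB_2(14) = 2^(2 + 1) + 2^2 + 2. Bump = 111. G_1 = 110.
G_1 = 110. HB_3(110) = 3^(3 + 1) + 3^3 + 2. Bump = 1282. G_2 = 1281.
G_2 = 1281. HB_4(1281) = 4^(4 + 1) + 4^4 + 1. Bump = 18751. G_3 = 18750.

18751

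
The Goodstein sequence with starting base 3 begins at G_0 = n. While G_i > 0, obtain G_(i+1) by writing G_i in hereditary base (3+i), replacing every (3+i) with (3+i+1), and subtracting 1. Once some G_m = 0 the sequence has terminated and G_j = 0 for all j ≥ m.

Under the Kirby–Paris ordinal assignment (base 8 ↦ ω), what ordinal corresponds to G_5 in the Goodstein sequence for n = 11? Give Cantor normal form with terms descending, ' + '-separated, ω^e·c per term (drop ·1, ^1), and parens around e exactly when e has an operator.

ω·5 + 3

step 0: 11 = 3^2 + 2; sub 4 for 3: 4^2 + 2; = 18; G_1 = 18−1 = 17
step 1: 17 = 4^2 + 1; sub 5 for 4: 5^2 + 1; = 26; G_2 = 26−1 = 25
step 2: 25 = 5^2; sub 6 for 5: 6^2; = 36; G_3 = 36−1 = 35
step 3: 35 = 5·6 + 5; sub 7 for 6: 5·7 + 5; = 40; G_4 = 40−1 = 39
step 4: 39 = 5·7 + 4; sub 8 for 7: 5·8 + 4; = 44; G_5 = 44−1 = 43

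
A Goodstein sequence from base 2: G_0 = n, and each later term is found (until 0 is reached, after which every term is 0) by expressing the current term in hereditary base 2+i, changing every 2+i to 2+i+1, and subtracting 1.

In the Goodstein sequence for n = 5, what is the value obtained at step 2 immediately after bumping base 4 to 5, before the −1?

468

G_0 = 5. HB_2(5) = 2^2 + 1. Bump = 28. G_1 = 27.
G_1 = 27. HB_3(27) = 3^3. Bump = 256. G_2 = 255.
G_2 = 255. HB_4(255) = 3·4^3 + 3·4^2 + 3·4 + 3. Bump = 468. G_3 = 467.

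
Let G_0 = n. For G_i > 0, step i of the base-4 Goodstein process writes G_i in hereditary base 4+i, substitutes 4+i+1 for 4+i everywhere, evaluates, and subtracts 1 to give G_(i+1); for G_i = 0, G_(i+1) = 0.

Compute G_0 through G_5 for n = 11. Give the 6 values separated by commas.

i=0: 11 = 2·4 + 3 (b=4); 4→5: 2·5 + 3 = 13; 13−1 = 12
i=1: 12 = 2·5 + 2 (b=5); 5→6: 2·6 + 2 = 14; 14−1 = 13
i=2: 13 = 2·6 + 1 (b=6); 6→7: 2·7 + 1 = 15; 15−1 = 14
i=3: 14 = 2·7 (b=7); 7→8: 2·8 = 16; 16−1 = 15
i=4: 15 = 8 + 7 (b=8); 8→9: 9 + 7 = 16; 16−1 = 15

11, 12, 13, 14, 15, 15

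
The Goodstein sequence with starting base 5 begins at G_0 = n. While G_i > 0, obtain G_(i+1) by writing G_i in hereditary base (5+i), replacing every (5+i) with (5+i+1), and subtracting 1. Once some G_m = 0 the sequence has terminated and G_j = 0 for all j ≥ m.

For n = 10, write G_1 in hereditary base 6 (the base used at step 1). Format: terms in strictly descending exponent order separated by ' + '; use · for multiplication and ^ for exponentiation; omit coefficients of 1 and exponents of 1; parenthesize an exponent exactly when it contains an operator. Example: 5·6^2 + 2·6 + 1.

(0) 10|_5 = 2·5 ↦ 2·6|_6 = 12 ⇒ 11
(1) 11|_6 = 6 + 5 ↦ 7 + 5|_7 = 12 ⇒ 11

6 + 5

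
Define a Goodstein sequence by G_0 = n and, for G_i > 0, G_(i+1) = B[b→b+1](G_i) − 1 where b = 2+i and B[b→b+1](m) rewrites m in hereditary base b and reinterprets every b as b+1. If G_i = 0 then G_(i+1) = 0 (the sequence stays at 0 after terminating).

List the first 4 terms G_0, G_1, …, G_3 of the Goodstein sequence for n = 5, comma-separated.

5, 27, 255, 467

G_0 = 5. HB_2(5) = 2^2 + 1. Bump = 28. G_1 = 27.
G_1 = 27. HB_3(27) = 3^3. Bump = 256. G_2 = 255.
G_2 = 255. HB_4(255) = 3·4^3 + 3·4^2 + 3·4 + 3. Bump = 468. G_3 = 467.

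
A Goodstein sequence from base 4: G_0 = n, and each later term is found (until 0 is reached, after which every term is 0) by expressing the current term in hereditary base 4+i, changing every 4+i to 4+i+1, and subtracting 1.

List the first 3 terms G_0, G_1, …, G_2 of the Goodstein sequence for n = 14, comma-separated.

G_0=14  [base 4] 3·4 + 2  →[4↦5]→  3·5 + 2 = 17  −1 ⇒ G_1=16
G_1=16  [base 5] 3·5 + 1  →[5↦6]→  3·6 + 1 = 19  −1 ⇒ G_2=18

14, 16, 18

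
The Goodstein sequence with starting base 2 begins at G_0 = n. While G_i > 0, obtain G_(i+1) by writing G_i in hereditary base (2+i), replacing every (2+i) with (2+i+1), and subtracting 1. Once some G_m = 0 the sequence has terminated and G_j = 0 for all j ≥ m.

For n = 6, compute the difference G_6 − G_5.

base 2: 6 = 2^2 + 2; at 3: 3^3 + 3 = 30; next = 29
base 3: 29 = 3^3 + 2; at 4: 4^4 + 2 = 258; next = 257
base 4: 257 = 4^4 + 1; at 5: 5^5 + 1 = 3126; next = 3125
base 5: 3125 = 5^5; at 6: 6^6 = 46656; next = 46655
base 6: 46655 = 5·6^5 + 5·6^4 + 5·6^3 + 5·6^2 + 5·6 + 5; at 7: 5·7^5 + 5·7^4 + 5·7^3 + 5·7^2 + 5·7 + 5 = 98040; next = 98039
base 7: 98039 = 5·7^5 + 5·7^4 + 5·7^3 + 5·7^2 + 5·7 + 4; at 8: 5·8^5 + 5·8^4 + 5·8^3 + 5·8^2 + 5·8 + 4 = 187244; next = 187243

89204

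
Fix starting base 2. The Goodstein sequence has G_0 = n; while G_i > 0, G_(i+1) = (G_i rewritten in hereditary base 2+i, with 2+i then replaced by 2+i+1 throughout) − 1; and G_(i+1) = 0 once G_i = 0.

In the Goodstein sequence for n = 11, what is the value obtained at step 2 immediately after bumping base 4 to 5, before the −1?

G_0=11  [base 2] 2^(2 + 1) + 2 + 1  →[2↦3]→  3^(3 + 1) + 3 + 1 = 85  −1 ⇒ G_1=84
G_1=84  [base 3] 3^(3 + 1) + 3  →[3↦4]→  4^(4 + 1) + 4 = 1028  −1 ⇒ G_2=1027

15628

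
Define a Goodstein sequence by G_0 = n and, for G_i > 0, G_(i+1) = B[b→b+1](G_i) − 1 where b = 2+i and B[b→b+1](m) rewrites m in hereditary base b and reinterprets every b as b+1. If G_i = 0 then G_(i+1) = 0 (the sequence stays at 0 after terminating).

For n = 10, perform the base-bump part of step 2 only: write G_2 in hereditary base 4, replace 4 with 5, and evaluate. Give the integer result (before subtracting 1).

(0) 10|_2 = 2^(2 + 1) + 2 ↦ 3^(3 + 1) + 3|_3 = 84 ⇒ 83
(1) 83|_3 = 3^(3 + 1) + 2 ↦ 4^(4 + 1) + 2|_4 = 1026 ⇒ 1025
(2) 1025|_4 = 4^(4 + 1) + 1 ↦ 5^(5 + 1) + 1|_5 = 15626 ⇒ 15625

15626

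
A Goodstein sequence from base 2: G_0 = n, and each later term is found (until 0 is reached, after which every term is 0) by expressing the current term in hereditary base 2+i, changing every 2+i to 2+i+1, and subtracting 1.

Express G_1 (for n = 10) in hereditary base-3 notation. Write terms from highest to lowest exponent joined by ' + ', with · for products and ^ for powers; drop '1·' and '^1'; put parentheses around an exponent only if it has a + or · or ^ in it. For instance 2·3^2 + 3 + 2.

i=0: 10 = 2^(2 + 1) + 2 (b=2); 2→3: 3^(3 + 1) + 3 = 84; 84−1 = 83
i=1: 83 = 3^(3 + 1) + 2 (b=3); 3→4: 4^(4 + 1) + 2 = 1026; 1026−1 = 1025

3^(3 + 1) + 2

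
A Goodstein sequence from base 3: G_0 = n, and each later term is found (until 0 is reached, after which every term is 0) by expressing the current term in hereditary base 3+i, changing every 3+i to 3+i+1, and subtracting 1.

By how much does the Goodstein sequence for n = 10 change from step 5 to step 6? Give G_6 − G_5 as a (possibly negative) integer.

[0] 10 ≡ 3^2 + 1 (base 3). Lift 4: 17. −1: 16.
[1] 16 ≡ 4^2 (base 4). Lift 5: 25. −1: 24.
[2] 24 ≡ 4·5 + 4 (base 5). Lift 6: 28. −1: 27.
[3] 27 ≡ 4·6 + 3 (base 6). Lift 7: 31. −1: 30.
[4] 30 ≡ 4·7 + 2 (base 7). Lift 8: 34. −1: 33.
[5] 33 ≡ 4·8 + 1 (base 8). Lift 9: 37. −1: 36.

3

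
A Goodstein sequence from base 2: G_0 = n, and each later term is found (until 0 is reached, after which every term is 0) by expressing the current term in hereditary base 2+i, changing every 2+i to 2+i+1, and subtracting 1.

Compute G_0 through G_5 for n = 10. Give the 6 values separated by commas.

10, 83, 1025, 15625, 279935, 4215754

[0] 10 ≡ 2^(2 + 1) + 2 (base 2). Lift 3: 84. −1: 83.
[1] 83 ≡ 3^(3 + 1) + 2 (base 3). Lift 4: 1026. −1: 1025.
[2] 1025 ≡ 4^(4 + 1) + 1 (base 4). Lift 5: 15626. −1: 15625.
[3] 15625 ≡ 5^(5 + 1) (base 5). Lift 6: 279936. −1: 279935.
[4] 279935 ≡ 5·6^6 + 5·6^5 + 5·6^4 + 5·6^3 + 5·6^2 + 5·6 + 5 (base 6). Lift 7: 4215755. −1: 4215754.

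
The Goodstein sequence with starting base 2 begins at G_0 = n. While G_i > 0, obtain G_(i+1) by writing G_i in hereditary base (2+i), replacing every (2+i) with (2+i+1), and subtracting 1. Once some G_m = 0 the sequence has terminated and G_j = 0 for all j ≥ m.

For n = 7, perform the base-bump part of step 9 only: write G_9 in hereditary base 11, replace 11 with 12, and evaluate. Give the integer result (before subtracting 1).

G_0 = 7. HB_2(7) = 2^2 + 2 + 1. Bump = 31. G_1 = 30.
G_1 = 30. HB_3(30) = 3^3 + 3. Bump = 260. G_2 = 259.
G_2 = 259. HB_4(259) = 4^4 + 3. Bump = 3128. G_3 = 3127.
G_3 = 3127. HB_5(3127) = 5^5 + 2. Bump = 46658. G_4 = 46657.
G_4 = 46657. HB_6(46657) = 6^6 + 1. Bump = 823544. G_5 = 823543.
G_5 = 823543. HB_7(823543) = 7^7. Bump = 16777216. G_6 = 16777215.
G_6 = 16777215. HB_8(16777215) = 7·8^7 + 7·8^6 + 7·8^5 + 7·8^4 + 7·8^3 + 7·8^2 + 7·8 + 7. Bump = 37665880. G_7 = 37665879.
G_7 = 37665879. HB_9(37665879) = 7·9^7 + 7·9^6 + 7·9^5 + 7·9^4 + 7·9^3 + 7·9^2 + 7·9 + 6. Bump = 77777776. G_8 = 77777775.
G_8 = 77777775. HB_10(77777775) = 7·10^7 + 7·10^6 + 7·10^5 + 7·10^4 + 7·10^3 + 7·10^2 + 7·10 + 5. Bump = 150051214. G_9 = 150051213.

273624712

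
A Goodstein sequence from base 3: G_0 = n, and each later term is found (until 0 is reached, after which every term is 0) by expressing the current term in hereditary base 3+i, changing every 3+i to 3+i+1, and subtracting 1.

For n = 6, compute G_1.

7

base 3: 6 = 2·3; at 4: 2·4 = 8; next = 7
base 4: 7 = 4 + 3; at 5: 5 + 3 = 8; next = 7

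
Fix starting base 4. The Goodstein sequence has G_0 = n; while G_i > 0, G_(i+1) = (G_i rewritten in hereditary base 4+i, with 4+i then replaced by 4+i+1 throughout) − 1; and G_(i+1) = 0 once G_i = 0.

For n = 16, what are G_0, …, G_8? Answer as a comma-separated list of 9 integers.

base 4: 16 = 4^2; at 5: 5^2 = 25; next = 24
base 5: 24 = 4·5 + 4; at 6: 4·6 + 4 = 28; next = 27
base 6: 27 = 4·6 + 3; at 7: 4·7 + 3 = 31; next = 30
base 7: 30 = 4·7 + 2; at 8: 4·8 + 2 = 34; next = 33
base 8: 33 = 4·8 + 1; at 9: 4·9 + 1 = 37; next = 36
base 9: 36 = 4·9; at 10: 4·10 = 40; next = 39
base 10: 39 = 3·10 + 9; at 11: 3·11 + 9 = 42; next = 41
base 11: 41 = 3·11 + 8; at 12: 3·12 + 8 = 44; next = 43

16, 24, 27, 30, 33, 36, 39, 41, 43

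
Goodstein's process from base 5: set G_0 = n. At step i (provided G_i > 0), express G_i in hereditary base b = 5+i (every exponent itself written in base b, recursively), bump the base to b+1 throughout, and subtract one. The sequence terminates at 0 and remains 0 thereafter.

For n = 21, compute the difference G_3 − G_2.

2

G_0 = 21. HB_5(21) = 4·5 + 1. Bump = 25. G_1 = 24.
G_1 = 24. HB_6(24) = 4·6. Bump = 28. G_2 = 27.
G_2 = 27. HB_7(27) = 3·7 + 6. Bump = 30. G_3 = 29.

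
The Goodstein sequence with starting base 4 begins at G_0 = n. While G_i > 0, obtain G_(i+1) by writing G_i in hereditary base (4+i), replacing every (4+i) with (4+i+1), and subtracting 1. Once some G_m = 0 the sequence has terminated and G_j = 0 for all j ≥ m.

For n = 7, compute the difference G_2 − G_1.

0

i=0: 7 = 4 + 3 (b=4); 4→5: 5 + 3 = 8; 8−1 = 7
i=1: 7 = 5 + 2 (b=5); 5→6: 6 + 2 = 8; 8−1 = 7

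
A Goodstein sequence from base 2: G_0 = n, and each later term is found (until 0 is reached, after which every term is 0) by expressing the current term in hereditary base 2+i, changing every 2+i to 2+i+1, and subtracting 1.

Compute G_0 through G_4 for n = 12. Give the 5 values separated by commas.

12, 107, 1065, 15685, 280019

i=0: 12 = 2^(2 + 1) + 2^2 (b=2); 2→3: 3^(3 + 1) + 3^3 = 108; 108−1 = 107
i=1: 107 = 3^(3 + 1) + 2·3^2 + 2·3 + 2 (b=3); 3→4: 4^(4 + 1) + 2·4^2 + 2·4 + 2 = 1066; 1066−1 = 1065
i=2: 1065 = 4^(4 + 1) + 2·4^2 + 2·4 + 1 (b=4); 4→5: 5^(5 + 1) + 2·5^2 + 2·5 + 1 = 15686; 15686−1 = 15685
i=3: 15685 = 5^(5 + 1) + 2·5^2 + 2·5 (b=5); 5→6: 6^(6 + 1) + 2·6^2 + 2·6 = 280020; 280020−1 = 280019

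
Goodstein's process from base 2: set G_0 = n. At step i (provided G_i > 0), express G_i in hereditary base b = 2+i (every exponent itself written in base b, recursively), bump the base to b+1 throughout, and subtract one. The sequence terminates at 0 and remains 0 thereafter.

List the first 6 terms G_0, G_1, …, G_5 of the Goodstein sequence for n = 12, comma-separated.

12, 107, 1065, 15685, 280019, 5764910

base 2: 12 = 2^(2 + 1) + 2^2; at 3: 3^(3 + 1) + 3^3 = 108; next = 107
base 3: 107 = 3^(3 + 1) + 2·3^2 + 2·3 + 2; at 4: 4^(4 + 1) + 2·4^2 + 2·4 + 2 = 1066; next = 1065
base 4: 1065 = 4^(4 + 1) + 2·4^2 + 2·4 + 1; at 5: 5^(5 + 1) + 2·5^2 + 2·5 + 1 = 15686; next = 15685
base 5: 15685 = 5^(5 + 1) + 2·5^2 + 2·5; at 6: 6^(6 + 1) + 2·6^2 + 2·6 = 280020; next = 280019
base 6: 280019 = 6^(6 + 1) + 2·6^2 + 6 + 5; at 7: 7^(7 + 1) + 2·7^2 + 7 + 5 = 5764911; next = 5764910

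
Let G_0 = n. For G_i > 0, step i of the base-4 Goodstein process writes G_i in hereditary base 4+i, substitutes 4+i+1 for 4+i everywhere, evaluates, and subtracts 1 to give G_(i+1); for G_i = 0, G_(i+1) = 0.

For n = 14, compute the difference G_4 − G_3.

1

(0) 14|_4 = 3·4 + 2 ↦ 3·5 + 2|_5 = 17 ⇒ 16
(1) 16|_5 = 3·5 + 1 ↦ 3·6 + 1|_6 = 19 ⇒ 18
(2) 18|_6 = 3·6 ↦ 3·7|_7 = 21 ⇒ 20
(3) 20|_7 = 2·7 + 6 ↦ 2·8 + 6|_8 = 22 ⇒ 21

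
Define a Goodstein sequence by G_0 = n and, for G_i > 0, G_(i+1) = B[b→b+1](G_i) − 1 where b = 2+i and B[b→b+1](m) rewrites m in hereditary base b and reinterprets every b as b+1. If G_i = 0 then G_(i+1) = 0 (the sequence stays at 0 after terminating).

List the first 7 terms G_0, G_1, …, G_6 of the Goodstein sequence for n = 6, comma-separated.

6, 29, 257, 3125, 46655, 98039, 187243

[0] 6 ≡ 2^2 + 2 (base 2). Lift 3: 30. −1: 29.
[1] 29 ≡ 3^3 + 2 (base 3). Lift 4: 258. −1: 257.
[2] 257 ≡ 4^4 + 1 (base 4). Lift 5: 3126. −1: 3125.
[3] 3125 ≡ 5^5 (base 5). Lift 6: 46656. −1: 46655.
[4] 46655 ≡ 5·6^5 + 5·6^4 + 5·6^3 + 5·6^2 + 5·6 + 5 (base 6). Lift 7: 98040. −1: 98039.
[5] 98039 ≡ 5·7^5 + 5·7^4 + 5·7^3 + 5·7^2 + 5·7 + 4 (base 7). Lift 8: 187244. −1: 187243.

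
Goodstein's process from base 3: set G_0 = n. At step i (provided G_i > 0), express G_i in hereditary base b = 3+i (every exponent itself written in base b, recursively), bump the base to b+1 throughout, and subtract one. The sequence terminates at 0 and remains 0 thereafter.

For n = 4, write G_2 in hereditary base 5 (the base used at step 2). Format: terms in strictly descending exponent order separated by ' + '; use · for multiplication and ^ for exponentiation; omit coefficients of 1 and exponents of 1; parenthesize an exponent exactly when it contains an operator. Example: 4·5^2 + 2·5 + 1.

G_0=4  [base 3] 3 + 1  →[3↦4]→  4 + 1 = 5  −1 ⇒ G_1=4
G_1=4  [base 4] 4  →[4↦5]→  5 = 5  −1 ⇒ G_2=4
G_2=4  [base 5] 4  →[5↦6]→  4 = 4  −1 ⇒ G_3=3

4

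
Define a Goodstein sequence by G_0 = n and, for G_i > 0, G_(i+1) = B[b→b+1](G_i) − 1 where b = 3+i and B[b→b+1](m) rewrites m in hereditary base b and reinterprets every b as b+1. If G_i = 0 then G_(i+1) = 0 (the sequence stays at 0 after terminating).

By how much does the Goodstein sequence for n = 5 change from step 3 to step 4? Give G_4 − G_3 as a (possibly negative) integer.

i=0: 5 = 3 + 2 (b=3); 3→4: 4 + 2 = 6; 6−1 = 5
i=1: 5 = 4 + 1 (b=4); 4→5: 5 + 1 = 6; 6−1 = 5
i=2: 5 = 5 (b=5); 5→6: 6 = 6; 6−1 = 5
i=3: 5 = 5 (b=6); 6→7: 5 = 5; 5−1 = 4

-1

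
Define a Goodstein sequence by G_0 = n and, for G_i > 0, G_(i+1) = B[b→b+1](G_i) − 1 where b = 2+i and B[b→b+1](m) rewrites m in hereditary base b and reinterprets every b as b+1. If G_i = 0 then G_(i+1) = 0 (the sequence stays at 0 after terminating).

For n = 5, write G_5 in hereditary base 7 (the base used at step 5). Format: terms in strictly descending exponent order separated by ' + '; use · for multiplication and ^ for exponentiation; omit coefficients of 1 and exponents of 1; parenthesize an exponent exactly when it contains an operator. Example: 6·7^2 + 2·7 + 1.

5 —HB2→ 2^2 + 1 —bump→ 3^3 + 1 = 28 —(−1)→ 27
27 —HB3→ 3^3 —bump→ 4^4 = 256 —(−1)→ 255
255 —HB4→ 3·4^3 + 3·4^2 + 3·4 + 3 —bump→ 3·5^3 + 3·5^2 + 3·5 + 3 = 468 —(−1)→ 467
467 —HB5→ 3·5^3 + 3·5^2 + 3·5 + 2 —bump→ 3·6^3 + 3·6^2 + 3·6 + 2 = 776 —(−1)→ 775
775 —HB6→ 3·6^3 + 3·6^2 + 3·6 + 1 —bump→ 3·7^3 + 3·7^2 + 3·7 + 1 = 1198 —(−1)→ 1197

3·7^3 + 3·7^2 + 3·7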